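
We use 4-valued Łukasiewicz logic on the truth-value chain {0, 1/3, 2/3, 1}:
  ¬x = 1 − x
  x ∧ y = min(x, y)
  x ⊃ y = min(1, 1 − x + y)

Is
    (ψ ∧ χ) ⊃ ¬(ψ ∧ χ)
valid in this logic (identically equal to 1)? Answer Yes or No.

No

Counterexample: take ψ = 2/3, χ = 2/3.
ψ ∧ χ = 2/3 ∧ 2/3 = 2/3
ψ ∧ χ = 2/3 ∧ 2/3 = 2/3
¬(ψ ∧ χ) = ¬2/3 = 1/3
(ψ ∧ χ) ⊃ ¬(ψ ∧ χ) = 2/3 ⊃ 1/3 = 2/3
This gives 2/3 ≠ 1.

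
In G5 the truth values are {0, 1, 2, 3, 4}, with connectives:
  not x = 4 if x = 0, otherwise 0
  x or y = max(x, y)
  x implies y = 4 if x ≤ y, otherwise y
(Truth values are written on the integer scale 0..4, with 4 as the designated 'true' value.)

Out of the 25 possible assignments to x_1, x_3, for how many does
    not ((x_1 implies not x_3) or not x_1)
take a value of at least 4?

16

value 4: 16 assignments (counts)
value 0: 9 assignments
So 16 of the 25 assignments meet the threshold.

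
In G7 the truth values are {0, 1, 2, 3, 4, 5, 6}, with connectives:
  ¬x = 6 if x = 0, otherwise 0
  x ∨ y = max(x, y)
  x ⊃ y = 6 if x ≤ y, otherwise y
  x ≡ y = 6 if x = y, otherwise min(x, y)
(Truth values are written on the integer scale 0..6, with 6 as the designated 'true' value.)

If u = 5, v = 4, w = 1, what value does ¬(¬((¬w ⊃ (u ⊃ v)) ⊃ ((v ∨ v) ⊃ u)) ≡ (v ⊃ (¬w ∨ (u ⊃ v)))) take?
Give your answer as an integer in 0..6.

6

¬w = ¬1 = 0
u ⊃ v = 5 ⊃ 4 = 4
¬w ⊃ (u ⊃ v) = 0 ⊃ 4 = 6
v ∨ v = 4 ∨ 4 = 4
(v ∨ v) ⊃ u = 4 ⊃ 5 = 6
(¬w ⊃ (u ⊃ v)) ⊃ ((v ∨ v) ⊃ u) = 6 ⊃ 6 = 6
¬((¬w ⊃ (u ⊃ v)) ⊃ ((v ∨ v) ⊃ u)) = ¬6 = 0
¬w = ¬1 = 0
u ⊃ v = 5 ⊃ 4 = 4
¬w ∨ (u ⊃ v) = 0 ∨ 4 = 4
v ⊃ (¬w ∨ (u ⊃ v)) = 4 ⊃ 4 = 6
¬((¬w ⊃ (u ⊃ v)) ⊃ ((v ∨ v) ⊃ u)) ≡ (v ⊃ (¬w ∨ (u ⊃ v))) = 0 ≡ 6 = 0
¬(¬((¬w ⊃ (u ⊃ v)) ⊃ ((v ∨ v) ⊃ u)) ≡ (v ⊃ (¬w ∨ (u ⊃ v)))) = ¬0 = 6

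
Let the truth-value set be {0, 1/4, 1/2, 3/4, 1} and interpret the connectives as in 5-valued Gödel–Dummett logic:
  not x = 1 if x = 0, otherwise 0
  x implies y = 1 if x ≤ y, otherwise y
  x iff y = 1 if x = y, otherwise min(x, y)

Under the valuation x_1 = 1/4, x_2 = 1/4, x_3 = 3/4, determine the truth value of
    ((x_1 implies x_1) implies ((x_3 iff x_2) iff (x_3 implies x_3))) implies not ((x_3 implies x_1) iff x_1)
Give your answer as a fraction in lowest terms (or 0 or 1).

0

x_1 implies x_1 = 1/4 implies 1/4 = 1
x_3 iff x_2 = 3/4 iff 1/4 = 1/4
x_3 implies x_3 = 3/4 implies 3/4 = 1
(x_3 iff x_2) iff (x_3 implies x_3) = 1/4 iff 1 = 1/4
(x_1 implies x_1) implies ((x_3 iff x_2) iff (x_3 implies x_3)) = 1 implies 1/4 = 1/4
x_3 implies x_1 = 3/4 implies 1/4 = 1/4
(x_3 implies x_1) iff x_1 = 1/4 iff 1/4 = 1
not ((x_3 implies x_1) iff x_1) = not 1 = 0
((x_1 implies x_1) implies ((x_3 iff x_2) iff (x_3 implies x_3))) implies not ((x_3 implies x_1) iff x_1) = 1/4 implies 0 = 0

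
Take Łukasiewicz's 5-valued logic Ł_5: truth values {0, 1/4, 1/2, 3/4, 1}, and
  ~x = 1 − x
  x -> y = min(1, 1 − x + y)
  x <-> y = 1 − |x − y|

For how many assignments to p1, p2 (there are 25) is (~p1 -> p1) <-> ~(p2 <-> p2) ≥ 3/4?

5

value 1: 5 assignments (counts)
value 1/2: 5 assignments
value 0: 15 assignments
So 5 of the 25 assignments meet the threshold.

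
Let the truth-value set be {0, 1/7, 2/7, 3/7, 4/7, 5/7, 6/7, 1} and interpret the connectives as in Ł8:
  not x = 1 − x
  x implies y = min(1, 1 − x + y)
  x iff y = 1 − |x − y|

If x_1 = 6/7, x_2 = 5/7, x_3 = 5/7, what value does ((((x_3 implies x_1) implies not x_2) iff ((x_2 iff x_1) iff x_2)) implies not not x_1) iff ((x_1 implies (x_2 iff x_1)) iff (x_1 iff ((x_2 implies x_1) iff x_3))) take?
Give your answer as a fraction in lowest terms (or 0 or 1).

x_3 implies x_1 = 5/7 implies 6/7 = 1
not x_2 = not 5/7 = 2/7
(x_3 implies x_1) implies not x_2 = 1 implies 2/7 = 2/7
x_2 iff x_1 = 5/7 iff 6/7 = 6/7
(x_2 iff x_1) iff x_2 = 6/7 iff 5/7 = 6/7
((x_3 implies x_1) implies not x_2) iff ((x_2 iff x_1) iff x_2) = 2/7 iff 6/7 = 3/7
not x_1 = not 6/7 = 1/7
not not x_1 = not 1/7 = 6/7
(((x_3 implies x_1) implies not x_2) iff ((x_2 iff x_1) iff x_2)) implies not not x_1 = 3/7 implies 6/7 = 1
x_2 iff x_1 = 5/7 iff 6/7 = 6/7
x_1 implies (x_2 iff x_1) = 6/7 implies 6/7 = 1
x_2 implies x_1 = 5/7 implies 6/7 = 1
(x_2 implies x_1) iff x_3 = 1 iff 5/7 = 5/7
x_1 iff ((x_2 implies x_1) iff x_3) = 6/7 iff 5/7 = 6/7
(x_1 implies (x_2 iff x_1)) iff (x_1 iff ((x_2 implies x_1) iff x_3)) = 1 iff 6/7 = 6/7
((((x_3 implies x_1) implies not x_2) iff ((x_2 iff x_1) iff x_2)) implies not not x_1) iff ((x_1 implies (x_2 iff x_1)) iff (x_1 iff ((x_2 implies x_1) iff x_3))) = 1 iff 6/7 = 6/7

6/7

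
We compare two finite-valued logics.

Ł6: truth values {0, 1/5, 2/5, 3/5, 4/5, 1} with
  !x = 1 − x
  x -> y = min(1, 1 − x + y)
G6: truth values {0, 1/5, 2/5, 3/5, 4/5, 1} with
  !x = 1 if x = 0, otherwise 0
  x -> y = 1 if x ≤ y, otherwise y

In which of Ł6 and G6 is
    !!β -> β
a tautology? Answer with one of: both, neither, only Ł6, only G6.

only Ł6

In Ł6: every assignment gives 1 — tautology.
In G6: at β = 1/5 the value is 1/5 — not a tautology.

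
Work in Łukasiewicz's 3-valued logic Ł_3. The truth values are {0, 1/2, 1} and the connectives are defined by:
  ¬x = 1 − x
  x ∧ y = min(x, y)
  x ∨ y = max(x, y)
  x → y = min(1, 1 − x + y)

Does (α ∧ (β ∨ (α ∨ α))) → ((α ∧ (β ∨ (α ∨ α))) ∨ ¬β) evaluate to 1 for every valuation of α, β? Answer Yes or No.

Yes

α = 0, β = 0 ↦ 1
α = 0, β = 1/2 ↦ 1
α = 0, β = 1 ↦ 1
α = 1/2, β = 0 ↦ 1
α = 1/2, β = 1/2 ↦ 1
α = 1/2, β = 1 ↦ 1
α = 1, β = 0 ↦ 1
α = 1, β = 1/2 ↦ 1
α = 1, β = 1 ↦ 1
Every assignment gives a value ≥ 1.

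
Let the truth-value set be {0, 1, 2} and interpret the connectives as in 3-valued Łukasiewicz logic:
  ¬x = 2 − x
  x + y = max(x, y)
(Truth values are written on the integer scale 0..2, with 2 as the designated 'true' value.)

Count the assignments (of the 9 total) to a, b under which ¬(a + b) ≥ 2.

1

a = 0, b = 0 ↦ 2  ≥
a = 0, b = 1 ↦ 1  <
a = 0, b = 2 ↦ 0  <
a = 1, b = 0 ↦ 1  <
a = 1, b = 1 ↦ 1  <
a = 1, b = 2 ↦ 0  <
a = 2, b = 0 ↦ 0  <
a = 2, b = 1 ↦ 0  <
a = 2, b = 2 ↦ 0  <
So 1 of the 9 assignments meets the threshold.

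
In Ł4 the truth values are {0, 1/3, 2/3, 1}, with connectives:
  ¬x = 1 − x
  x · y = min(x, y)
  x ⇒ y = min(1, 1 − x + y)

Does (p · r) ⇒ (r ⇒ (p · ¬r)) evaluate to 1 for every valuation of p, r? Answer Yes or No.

No

Counterexample: take p = 1/3, r = 1.
p · r = 1/3 · 1 = 1/3
¬r = ¬1 = 0
p · ¬r = 1/3 · 0 = 0
r ⇒ (p · ¬r) = 1 ⇒ 0 = 0
(p · r) ⇒ (r ⇒ (p · ¬r)) = 1/3 ⇒ 0 = 2/3
This gives 2/3 ≠ 1.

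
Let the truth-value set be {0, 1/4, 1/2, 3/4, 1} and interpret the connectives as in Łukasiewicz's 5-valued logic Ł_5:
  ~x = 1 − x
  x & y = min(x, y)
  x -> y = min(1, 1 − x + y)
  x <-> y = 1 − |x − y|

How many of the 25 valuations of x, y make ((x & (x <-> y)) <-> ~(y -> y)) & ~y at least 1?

2

value 1: 2 assignments (counts)
value 3/4: 5 assignments
value 1/2: 7 assignments
value 1/4: 6 assignments
value 0: 5 assignments
So 2 of the 25 assignments meet the threshold.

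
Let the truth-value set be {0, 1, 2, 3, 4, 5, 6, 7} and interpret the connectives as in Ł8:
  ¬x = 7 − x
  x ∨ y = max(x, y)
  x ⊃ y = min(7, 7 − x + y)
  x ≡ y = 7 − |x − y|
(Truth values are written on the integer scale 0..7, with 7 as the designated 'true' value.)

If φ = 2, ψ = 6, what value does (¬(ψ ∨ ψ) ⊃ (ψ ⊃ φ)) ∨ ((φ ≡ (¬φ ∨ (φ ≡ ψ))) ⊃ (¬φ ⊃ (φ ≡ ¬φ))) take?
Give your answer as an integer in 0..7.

7

ψ ∨ ψ = 6 ∨ 6 = 6
¬(ψ ∨ ψ) = ¬6 = 1
ψ ⊃ φ = 6 ⊃ 2 = 3
¬(ψ ∨ ψ) ⊃ (ψ ⊃ φ) = 1 ⊃ 3 = 7
¬φ = ¬2 = 5
φ ≡ ψ = 2 ≡ 6 = 3
¬φ ∨ (φ ≡ ψ) = 5 ∨ 3 = 5
φ ≡ (¬φ ∨ (φ ≡ ψ)) = 2 ≡ 5 = 4
¬φ = ¬2 = 5
¬φ = ¬2 = 5
φ ≡ ¬φ = 2 ≡ 5 = 4
¬φ ⊃ (φ ≡ ¬φ) = 5 ⊃ 4 = 6
(φ ≡ (¬φ ∨ (φ ≡ ψ))) ⊃ (¬φ ⊃ (φ ≡ ¬φ)) = 4 ⊃ 6 = 7
(¬(ψ ∨ ψ) ⊃ (ψ ⊃ φ)) ∨ ((φ ≡ (¬φ ∨ (φ ≡ ψ))) ⊃ (¬φ ⊃ (φ ≡ ¬φ))) = 7 ∨ 7 = 7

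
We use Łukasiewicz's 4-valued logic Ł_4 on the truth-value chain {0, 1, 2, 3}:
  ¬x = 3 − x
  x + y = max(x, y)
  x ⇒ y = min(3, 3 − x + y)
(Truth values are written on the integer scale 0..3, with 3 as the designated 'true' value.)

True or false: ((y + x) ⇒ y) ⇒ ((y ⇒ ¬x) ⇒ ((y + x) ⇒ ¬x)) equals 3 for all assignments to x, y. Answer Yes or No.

Yes

x = 0, y = 0 ↦ 3
x = 0, y = 1 ↦ 3
x = 0, y = 2 ↦ 3
x = 0, y = 3 ↦ 3
x = 1, y = 0 ↦ 3
x = 1, y = 1 ↦ 3
x = 1, y = 2 ↦ 3
x = 1, y = 3 ↦ 3
x = 2, y = 0 ↦ 3
x = 2, y = 1 ↦ 3
x = 2, y = 2 ↦ 3
x = 2, y = 3 ↦ 3
x = 3, y = 0 ↦ 3
x = 3, y = 1 ↦ 3
x = 3, y = 2 ↦ 3
x = 3, y = 3 ↦ 3
Every assignment gives a value ≥ 3.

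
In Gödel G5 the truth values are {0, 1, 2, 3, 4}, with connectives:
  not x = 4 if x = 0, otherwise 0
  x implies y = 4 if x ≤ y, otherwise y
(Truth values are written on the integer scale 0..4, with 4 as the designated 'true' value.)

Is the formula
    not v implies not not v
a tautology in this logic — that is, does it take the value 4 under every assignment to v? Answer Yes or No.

No

Counterexample: take v = 0.
not v = not 0 = 4
not v = not 0 = 4
not not v = not 4 = 0
not v implies not not v = 4 implies 0 = 0
This gives 0 ≠ 4.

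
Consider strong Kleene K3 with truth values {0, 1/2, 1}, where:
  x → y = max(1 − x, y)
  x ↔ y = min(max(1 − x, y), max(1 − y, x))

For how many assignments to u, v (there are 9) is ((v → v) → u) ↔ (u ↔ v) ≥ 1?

u = 0, v = 0 ↦ 0  <
u = 0, v = 1/2 ↦ 1/2  <
u = 0, v = 1 ↦ 1  ≥
u = 1/2, v = 0 ↦ 1/2  <
u = 1/2, v = 1/2 ↦ 1/2  <
u = 1/2, v = 1 ↦ 1/2  <
u = 1, v = 0 ↦ 0  <
u = 1, v = 1/2 ↦ 1/2  <
u = 1, v = 1 ↦ 1  ≥
So 2 of the 9 assignments meet the threshold.

2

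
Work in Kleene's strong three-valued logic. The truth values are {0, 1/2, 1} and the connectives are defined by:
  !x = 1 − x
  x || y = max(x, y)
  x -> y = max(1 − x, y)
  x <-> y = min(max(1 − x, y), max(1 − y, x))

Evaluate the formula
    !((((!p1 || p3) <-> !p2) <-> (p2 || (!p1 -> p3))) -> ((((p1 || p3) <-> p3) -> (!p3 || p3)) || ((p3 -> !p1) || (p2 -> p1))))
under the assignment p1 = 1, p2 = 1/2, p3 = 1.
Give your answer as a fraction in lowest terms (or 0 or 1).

0

!p1 = !1 = 0
!p1 || p3 = 0 || 1 = 1
!p2 = !1/2 = 1/2
(!p1 || p3) <-> !p2 = 1 <-> 1/2 = 1/2
!p1 = !1 = 0
!p1 -> p3 = 0 -> 1 = 1
p2 || (!p1 -> p3) = 1/2 || 1 = 1
((!p1 || p3) <-> !p2) <-> (p2 || (!p1 -> p3)) = 1/2 <-> 1 = 1/2
p1 || p3 = 1 || 1 = 1
(p1 || p3) <-> p3 = 1 <-> 1 = 1
!p3 = !1 = 0
!p3 || p3 = 0 || 1 = 1
((p1 || p3) <-> p3) -> (!p3 || p3) = 1 -> 1 = 1
!p1 = !1 = 0
p3 -> !p1 = 1 -> 0 = 0
p2 -> p1 = 1/2 -> 1 = 1
(p3 -> !p1) || (p2 -> p1) = 0 || 1 = 1
(((p1 || p3) <-> p3) -> (!p3 || p3)) || ((p3 -> !p1) || (p2 -> p1)) = 1 || 1 = 1
(((!p1 || p3) <-> !p2) <-> (p2 || (!p1 -> p3))) -> ((((p1 || p3) <-> p3) -> (!p3 || p3)) || ((p3 -> !p1) || (p2 -> p1))) = 1/2 -> 1 = 1
!((((!p1 || p3) <-> !p2) <-> (p2 || (!p1 -> p3))) -> ((((p1 || p3) <-> p3) -> (!p3 || p3)) || ((p3 -> !p1) || (p2 -> p1)))) = !1 = 0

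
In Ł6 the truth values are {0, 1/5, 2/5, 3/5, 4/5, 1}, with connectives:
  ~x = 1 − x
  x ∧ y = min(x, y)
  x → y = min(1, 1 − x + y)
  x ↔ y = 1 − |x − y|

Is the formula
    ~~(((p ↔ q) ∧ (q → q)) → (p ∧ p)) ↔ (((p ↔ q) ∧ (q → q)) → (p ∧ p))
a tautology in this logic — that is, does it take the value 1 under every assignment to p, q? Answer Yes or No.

Yes

At p = 4/5, q = 0, for instance:
p ↔ q = 4/5 ↔ 0 = 1/5
q → q = 0 → 0 = 1
(p ↔ q) ∧ (q → q) = 1/5 ∧ 1 = 1/5
p ∧ p = 4/5 ∧ 4/5 = 4/5
((p ↔ q) ∧ (q → q)) → (p ∧ p) = 1/5 → 4/5 = 1
~(((p ↔ q) ∧ (q → q)) → (p ∧ p)) = ~1 = 0
~~(((p ↔ q) ∧ (q → q)) → (p ∧ p)) = ~0 = 1
~~(((p ↔ q) ∧ (q → q)) → (p ∧ p)) ↔ (((p ↔ q) ∧ (q → q)) → (p ∧ p)) = 1 ↔ 1 = 1
and checking the remaining 35 assignments likewise gives ≥ 1 in every case.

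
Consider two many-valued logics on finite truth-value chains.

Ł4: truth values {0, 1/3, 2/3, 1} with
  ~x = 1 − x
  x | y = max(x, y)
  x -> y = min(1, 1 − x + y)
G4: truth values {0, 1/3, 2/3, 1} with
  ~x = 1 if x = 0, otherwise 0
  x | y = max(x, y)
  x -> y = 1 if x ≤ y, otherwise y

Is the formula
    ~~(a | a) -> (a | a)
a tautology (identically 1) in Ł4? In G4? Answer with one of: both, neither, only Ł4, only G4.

only Ł4

In Ł4: every assignment gives 1 — tautology.
In G4: at a = 1/3 the value is 1/3 — not a tautology.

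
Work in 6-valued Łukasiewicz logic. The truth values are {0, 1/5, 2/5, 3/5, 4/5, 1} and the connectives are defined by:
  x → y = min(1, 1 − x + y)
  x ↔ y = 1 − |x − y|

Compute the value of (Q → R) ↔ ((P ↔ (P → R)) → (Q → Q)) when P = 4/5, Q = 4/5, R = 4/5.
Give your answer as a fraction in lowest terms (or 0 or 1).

Q → R = 4/5 → 4/5 = 1
P → R = 4/5 → 4/5 = 1
P ↔ (P → R) = 4/5 ↔ 1 = 4/5
Q → Q = 4/5 → 4/5 = 1
(P ↔ (P → R)) → (Q → Q) = 4/5 → 1 = 1
(Q → R) ↔ ((P ↔ (P → R)) → (Q → Q)) = 1 ↔ 1 = 1

1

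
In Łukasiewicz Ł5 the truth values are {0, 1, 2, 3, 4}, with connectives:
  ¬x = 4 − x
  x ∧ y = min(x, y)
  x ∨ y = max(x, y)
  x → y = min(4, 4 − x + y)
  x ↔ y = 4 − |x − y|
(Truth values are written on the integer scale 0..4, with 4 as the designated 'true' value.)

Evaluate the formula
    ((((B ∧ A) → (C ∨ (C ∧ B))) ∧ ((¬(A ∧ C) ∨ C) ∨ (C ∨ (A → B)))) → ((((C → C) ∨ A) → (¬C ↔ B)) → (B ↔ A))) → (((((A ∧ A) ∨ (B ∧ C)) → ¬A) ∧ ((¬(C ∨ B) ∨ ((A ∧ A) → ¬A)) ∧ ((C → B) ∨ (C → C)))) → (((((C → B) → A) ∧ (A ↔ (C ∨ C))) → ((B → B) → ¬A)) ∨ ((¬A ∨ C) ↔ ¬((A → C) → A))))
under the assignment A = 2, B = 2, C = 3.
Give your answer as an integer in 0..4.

B ∧ A = 2 ∧ 2 = 2
C ∧ B = 3 ∧ 2 = 2
C ∨ (C ∧ B) = 3 ∨ 2 = 3
(B ∧ A) → (C ∨ (C ∧ B)) = 2 → 3 = 4
A ∧ C = 2 ∧ 3 = 2
¬(A ∧ C) = ¬2 = 2
¬(A ∧ C) ∨ C = 2 ∨ 3 = 3
A → B = 2 → 2 = 4
C ∨ (A → B) = 3 ∨ 4 = 4
(¬(A ∧ C) ∨ C) ∨ (C ∨ (A → B)) = 3 ∨ 4 = 4
((B ∧ A) → (C ∨ (C ∧ B))) ∧ ((¬(A ∧ C) ∨ C) ∨ (C ∨ (A → B))) = 4 ∧ 4 = 4
C → C = 3 → 3 = 4
(C → C) ∨ A = 4 ∨ 2 = 4
¬C = ¬3 = 1
¬C ↔ B = 1 ↔ 2 = 3
((C → C) ∨ A) → (¬C ↔ B) = 4 → 3 = 3
B ↔ A = 2 ↔ 2 = 4
(((C → C) ∨ A) → (¬C ↔ B)) → (B ↔ A) = 3 → 4 = 4
(((B ∧ A) → (C ∨ (C ∧ B))) ∧ ((¬(A ∧ C) ∨ C) ∨ (C ∨ (A → B)))) → ((((C → C) ∨ A) → (¬C ↔ B)) → (B ↔ A)) = 4 → 4 = 4
A ∧ A = 2 ∧ 2 = 2
B ∧ C = 2 ∧ 3 = 2
(A ∧ A) ∨ (B ∧ C) = 2 ∨ 2 = 2
¬A = ¬2 = 2
((A ∧ A) ∨ (B ∧ C)) → ¬A = 2 → 2 = 4
C ∨ B = 3 ∨ 2 = 3
¬(C ∨ B) = ¬3 = 1
A ∧ A = 2 ∧ 2 = 2
¬A = ¬2 = 2
(A ∧ A) → ¬A = 2 → 2 = 4
¬(C ∨ B) ∨ ((A ∧ A) → ¬A) = 1 ∨ 4 = 4
C → B = 3 → 2 = 3
C → C = 3 → 3 = 4
(C → B) ∨ (C → C) = 3 ∨ 4 = 4
(¬(C ∨ B) ∨ ((A ∧ A) → ¬A)) ∧ ((C → B) ∨ (C → C)) = 4 ∧ 4 = 4
(((A ∧ A) ∨ (B ∧ C)) → ¬A) ∧ ((¬(C ∨ B) ∨ ((A ∧ A) → ¬A)) ∧ ((C → B) ∨ (C → C))) = 4 ∧ 4 = 4
C → B = 3 → 2 = 3
(C → B) → A = 3 → 2 = 3
C ∨ C = 3 ∨ 3 = 3
A ↔ (C ∨ C) = 2 ↔ 3 = 3
((C → B) → A) ∧ (A ↔ (C ∨ C)) = 3 ∧ 3 = 3
B → B = 2 → 2 = 4
¬A = ¬2 = 2
(B → B) → ¬A = 4 → 2 = 2
(((C → B) → A) ∧ (A ↔ (C ∨ C))) → ((B → B) → ¬A) = 3 → 2 = 3
¬A = ¬2 = 2
¬A ∨ C = 2 ∨ 3 = 3
A → C = 2 → 3 = 4
(A → C) → A = 4 → 2 = 2
¬((A → C) → A) = ¬2 = 2
(¬A ∨ C) ↔ ¬((A → C) → A) = 3 ↔ 2 = 3
((((C → B) → A) ∧ (A ↔ (C ∨ C))) → ((B → B) → ¬A)) ∨ ((¬A ∨ C) ↔ ¬((A → C) → A)) = 3 ∨ 3 = 3
((((A ∧ A) ∨ (B ∧ C)) → ¬A) ∧ ((¬(C ∨ B) ∨ ((A ∧ A) → ¬A)) ∧ ((C → B) ∨ (C → C)))) → (((((C → B) → A) ∧ (A ↔ (C ∨ C))) → ((B → B) → ¬A)) ∨ ((¬A ∨ C) ↔ ¬((A → C) → A))) = 4 → 3 = 3
((((B ∧ A) → (C ∨ (C ∧ B))) ∧ ((¬(A ∧ C) ∨ C) ∨ (C ∨ (A → B)))) → ((((C → C) ∨ A) → (¬C ↔ B)) → (B ↔ A))) → (((((A ∧ A) ∨ (B ∧ C)) → ¬A) ∧ ((¬(C ∨ B) ∨ ((A ∧ A) → ¬A)) ∧ ((C → B) ∨ (C → C)))) → (((((C → B) → A) ∧ (A ↔ (C ∨ C))) → ((B → B) → ¬A)) ∨ ((¬A ∨ C) ↔ ¬((A → C) → A)))) = 4 → 3 = 3

3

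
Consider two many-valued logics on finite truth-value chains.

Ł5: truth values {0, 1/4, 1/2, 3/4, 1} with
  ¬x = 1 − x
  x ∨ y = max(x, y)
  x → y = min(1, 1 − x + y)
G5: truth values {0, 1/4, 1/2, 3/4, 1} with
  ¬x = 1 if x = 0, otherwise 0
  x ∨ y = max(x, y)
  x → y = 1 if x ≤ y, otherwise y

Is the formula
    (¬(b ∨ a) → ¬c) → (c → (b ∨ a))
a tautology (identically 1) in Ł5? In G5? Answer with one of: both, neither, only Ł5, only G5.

only Ł5

In Ł5: every assignment gives 1 — tautology.
In G5: at a = 0, b = 1/4, c = 1/2 the value is 1/4 — not a tautology.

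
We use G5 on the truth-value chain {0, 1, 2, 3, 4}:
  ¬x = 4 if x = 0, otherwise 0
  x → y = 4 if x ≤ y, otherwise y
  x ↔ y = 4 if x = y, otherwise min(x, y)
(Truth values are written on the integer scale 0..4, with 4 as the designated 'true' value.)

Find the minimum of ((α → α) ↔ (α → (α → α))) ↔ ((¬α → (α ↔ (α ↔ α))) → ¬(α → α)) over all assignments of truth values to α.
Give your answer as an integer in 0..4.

Take α = 1:
α → α = 1 → 1 = 4
α → α = 1 → 1 = 4
α → (α → α) = 1 → 4 = 4
(α → α) ↔ (α → (α → α)) = 4 ↔ 4 = 4
¬α = ¬1 = 0
α ↔ α = 1 ↔ 1 = 4
α ↔ (α ↔ α) = 1 ↔ 4 = 1
¬α → (α ↔ (α ↔ α)) = 0 → 1 = 4
α → α = 1 → 1 = 4
¬(α → α) = ¬4 = 0
(¬α → (α ↔ (α ↔ α))) → ¬(α → α) = 4 → 0 = 0
((α → α) ↔ (α → (α → α))) ↔ ((¬α → (α ↔ (α ↔ α))) → ¬(α → α)) = 4 ↔ 0 = 0
No assignment yields a value below 0, so this is the minimum.

0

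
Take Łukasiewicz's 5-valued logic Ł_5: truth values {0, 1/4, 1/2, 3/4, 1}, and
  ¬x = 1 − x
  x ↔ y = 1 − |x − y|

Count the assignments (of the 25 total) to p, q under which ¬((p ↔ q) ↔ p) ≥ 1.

2

value 1: 2 assignments (counts)
value 3/4: 3 assignments
value 1/2: 6 assignments
value 1/4: 7 assignments
value 0: 7 assignments
So 2 of the 25 assignments meet the threshold.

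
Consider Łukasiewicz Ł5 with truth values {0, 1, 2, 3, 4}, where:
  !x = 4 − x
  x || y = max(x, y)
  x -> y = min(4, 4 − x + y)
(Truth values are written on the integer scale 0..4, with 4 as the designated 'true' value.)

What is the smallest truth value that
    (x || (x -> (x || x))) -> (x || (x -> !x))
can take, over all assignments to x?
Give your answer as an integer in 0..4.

Take x = 3:
x || x = 3 || 3 = 3
x -> (x || x) = 3 -> 3 = 4
x || (x -> (x || x)) = 3 || 4 = 4
!x = !3 = 1
x -> !x = 3 -> 1 = 2
x || (x -> !x) = 3 || 2 = 3
(x || (x -> (x || x))) -> (x || (x -> !x)) = 4 -> 3 = 3
No assignment yields a value below 3, so this is the minimum.

3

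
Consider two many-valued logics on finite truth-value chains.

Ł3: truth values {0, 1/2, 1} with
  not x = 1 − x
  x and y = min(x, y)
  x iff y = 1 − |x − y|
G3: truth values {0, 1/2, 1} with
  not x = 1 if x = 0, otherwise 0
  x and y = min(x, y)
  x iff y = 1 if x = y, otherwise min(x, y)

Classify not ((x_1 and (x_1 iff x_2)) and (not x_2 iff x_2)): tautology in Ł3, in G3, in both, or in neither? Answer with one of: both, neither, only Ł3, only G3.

In Ł3: at x_1 = 1/2, x_2 = 1/2 the value is 1/2 — not a tautology.
In G3: every assignment gives 1 — tautology.

only G3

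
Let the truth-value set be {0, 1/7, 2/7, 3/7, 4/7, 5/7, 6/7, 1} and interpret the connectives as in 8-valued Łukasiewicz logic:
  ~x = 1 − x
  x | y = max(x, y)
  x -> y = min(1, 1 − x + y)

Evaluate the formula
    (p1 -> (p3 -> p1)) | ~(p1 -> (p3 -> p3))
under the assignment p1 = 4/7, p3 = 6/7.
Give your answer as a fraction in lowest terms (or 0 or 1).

1

p3 -> p1 = 6/7 -> 4/7 = 5/7
p1 -> (p3 -> p1) = 4/7 -> 5/7 = 1
p3 -> p3 = 6/7 -> 6/7 = 1
p1 -> (p3 -> p3) = 4/7 -> 1 = 1
~(p1 -> (p3 -> p3)) = ~1 = 0
(p1 -> (p3 -> p1)) | ~(p1 -> (p3 -> p3)) = 1 | 0 = 1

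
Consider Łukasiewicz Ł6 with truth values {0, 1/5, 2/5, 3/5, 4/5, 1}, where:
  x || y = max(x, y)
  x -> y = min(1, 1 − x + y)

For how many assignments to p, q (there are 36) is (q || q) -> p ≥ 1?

value 1: 21 assignments (counts)
value 4/5: 5 assignments
value 3/5: 4 assignments
value 2/5: 3 assignments
value 1/5: 2 assignments
value 0: 1 assignment
So 21 of the 36 assignments meet the threshold.

21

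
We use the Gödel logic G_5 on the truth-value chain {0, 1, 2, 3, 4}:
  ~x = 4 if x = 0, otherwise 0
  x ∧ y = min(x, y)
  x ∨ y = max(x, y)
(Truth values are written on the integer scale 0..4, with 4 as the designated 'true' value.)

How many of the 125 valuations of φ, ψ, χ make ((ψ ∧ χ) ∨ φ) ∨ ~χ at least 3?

77

value 4: 49 assignments (counts)
value 3: 28 assignments (counts)
value 2: 26 assignments
value 1: 18 assignments
value 0: 4 assignments
So 77 of the 125 assignments meet the threshold.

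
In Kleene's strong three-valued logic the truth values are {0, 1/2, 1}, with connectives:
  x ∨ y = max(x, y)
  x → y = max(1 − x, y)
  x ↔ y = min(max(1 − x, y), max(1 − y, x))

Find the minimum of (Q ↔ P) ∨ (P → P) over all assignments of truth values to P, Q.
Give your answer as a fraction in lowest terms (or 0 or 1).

1/2

Take P = 1/2, Q = 0:
Q ↔ P = 0 ↔ 1/2 = 1/2
P → P = 1/2 → 1/2 = 1/2
(Q ↔ P) ∨ (P → P) = 1/2 ∨ 1/2 = 1/2
No assignment yields a value below 1/2, so this is the minimum.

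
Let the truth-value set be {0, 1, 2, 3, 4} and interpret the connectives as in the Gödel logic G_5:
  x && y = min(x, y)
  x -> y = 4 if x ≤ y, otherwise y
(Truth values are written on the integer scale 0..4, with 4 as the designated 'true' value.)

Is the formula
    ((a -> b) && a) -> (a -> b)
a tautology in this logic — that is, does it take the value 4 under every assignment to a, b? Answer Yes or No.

Yes

At a = 1, b = 1, for instance:
a -> b = 1 -> 1 = 4
(a -> b) && a = 4 && 1 = 1
((a -> b) && a) -> (a -> b) = 1 -> 4 = 4
and checking the remaining 24 assignments likewise gives ≥ 4 in every case.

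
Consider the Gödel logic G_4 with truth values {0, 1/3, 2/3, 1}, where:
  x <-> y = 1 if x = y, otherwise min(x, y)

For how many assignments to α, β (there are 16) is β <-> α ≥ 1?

α = 0, β = 0 ↦ 1  ≥
α = 0, β = 1/3 ↦ 0  <
α = 0, β = 2/3 ↦ 0  <
α = 0, β = 1 ↦ 0  <
α = 1/3, β = 0 ↦ 0  <
α = 1/3, β = 1/3 ↦ 1  ≥
α = 1/3, β = 2/3 ↦ 1/3  <
α = 1/3, β = 1 ↦ 1/3  <
α = 2/3, β = 0 ↦ 0  <
α = 2/3, β = 1/3 ↦ 1/3  <
α = 2/3, β = 2/3 ↦ 1  ≥
α = 2/3, β = 1 ↦ 2/3  <
α = 1, β = 0 ↦ 0  <
α = 1, β = 1/3 ↦ 1/3  <
α = 1, β = 2/3 ↦ 2/3  <
α = 1, β = 1 ↦ 1  ≥
So 4 of the 16 assignments meet the threshold.

4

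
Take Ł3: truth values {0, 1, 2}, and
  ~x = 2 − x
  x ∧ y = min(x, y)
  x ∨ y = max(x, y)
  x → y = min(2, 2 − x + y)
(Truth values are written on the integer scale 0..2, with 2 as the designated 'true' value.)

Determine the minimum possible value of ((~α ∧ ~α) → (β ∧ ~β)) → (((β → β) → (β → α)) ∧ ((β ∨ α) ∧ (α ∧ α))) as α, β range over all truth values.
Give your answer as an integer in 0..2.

1

Take α = 0, β = 1:
~α = ~0 = 2
~α = ~0 = 2
~α ∧ ~α = 2 ∧ 2 = 2
~β = ~1 = 1
β ∧ ~β = 1 ∧ 1 = 1
(~α ∧ ~α) → (β ∧ ~β) = 2 → 1 = 1
β → β = 1 → 1 = 2
β → α = 1 → 0 = 1
(β → β) → (β → α) = 2 → 1 = 1
β ∨ α = 1 ∨ 0 = 1
α ∧ α = 0 ∧ 0 = 0
(β ∨ α) ∧ (α ∧ α) = 1 ∧ 0 = 0
((β → β) → (β → α)) ∧ ((β ∨ α) ∧ (α ∧ α)) = 1 ∧ 0 = 0
((~α ∧ ~α) → (β ∧ ~β)) → (((β → β) → (β → α)) ∧ ((β ∨ α) ∧ (α ∧ α))) = 1 → 0 = 1
No assignment yields a value below 1, so this is the minimum.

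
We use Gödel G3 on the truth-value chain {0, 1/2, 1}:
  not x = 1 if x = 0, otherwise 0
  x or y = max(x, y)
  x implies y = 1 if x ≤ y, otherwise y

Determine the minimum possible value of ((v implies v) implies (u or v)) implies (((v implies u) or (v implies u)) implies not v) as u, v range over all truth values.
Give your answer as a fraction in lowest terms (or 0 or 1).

Take u = 1/2, v = 1/2:
v implies v = 1/2 implies 1/2 = 1
u or v = 1/2 or 1/2 = 1/2
(v implies v) implies (u or v) = 1 implies 1/2 = 1/2
v implies u = 1/2 implies 1/2 = 1
v implies u = 1/2 implies 1/2 = 1
(v implies u) or (v implies u) = 1 or 1 = 1
not v = not 1/2 = 0
((v implies u) or (v implies u)) implies not v = 1 implies 0 = 0
((v implies v) implies (u or v)) implies (((v implies u) or (v implies u)) implies not v) = 1/2 implies 0 = 0
No assignment yields a value below 0, so this is the minimum.

0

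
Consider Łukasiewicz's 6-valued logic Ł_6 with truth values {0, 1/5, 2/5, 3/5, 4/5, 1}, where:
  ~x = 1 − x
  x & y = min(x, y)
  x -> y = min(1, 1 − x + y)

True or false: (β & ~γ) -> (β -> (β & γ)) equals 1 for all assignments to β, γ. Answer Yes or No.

Counterexample: take β = 3/5, γ = 0.
~γ = ~0 = 1
β & ~γ = 3/5 & 1 = 3/5
β & γ = 3/5 & 0 = 0
β -> (β & γ) = 3/5 -> 0 = 2/5
(β & ~γ) -> (β -> (β & γ)) = 3/5 -> 2/5 = 4/5
This gives 4/5 ≠ 1.

No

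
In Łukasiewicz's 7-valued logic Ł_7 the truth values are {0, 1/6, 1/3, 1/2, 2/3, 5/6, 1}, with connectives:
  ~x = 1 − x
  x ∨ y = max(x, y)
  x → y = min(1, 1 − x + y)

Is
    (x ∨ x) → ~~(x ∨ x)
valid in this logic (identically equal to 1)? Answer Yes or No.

x = 0 ↦ 1
x = 1/6 ↦ 1
x = 1/3 ↦ 1
x = 1/2 ↦ 1
x = 2/3 ↦ 1
x = 5/6 ↦ 1
x = 1 ↦ 1
Every assignment gives a value ≥ 1.

Yes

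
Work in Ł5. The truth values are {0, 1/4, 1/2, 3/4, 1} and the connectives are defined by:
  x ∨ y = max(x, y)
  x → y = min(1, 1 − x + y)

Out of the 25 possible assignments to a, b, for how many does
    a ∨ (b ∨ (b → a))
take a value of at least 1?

value 1: 19 assignments (counts)
value 3/4: 5 assignments
value 1/2: 1 assignment
So 19 of the 25 assignments meet the threshold.

19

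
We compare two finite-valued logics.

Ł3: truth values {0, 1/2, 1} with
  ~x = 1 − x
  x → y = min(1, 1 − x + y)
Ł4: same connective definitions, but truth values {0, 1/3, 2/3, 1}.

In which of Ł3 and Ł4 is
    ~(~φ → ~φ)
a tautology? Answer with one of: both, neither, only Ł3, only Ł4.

In Ł3: at φ = 0 the value is 0 — not a tautology.
In Ł4: at φ = 0 the value is 0 — not a tautology.

neither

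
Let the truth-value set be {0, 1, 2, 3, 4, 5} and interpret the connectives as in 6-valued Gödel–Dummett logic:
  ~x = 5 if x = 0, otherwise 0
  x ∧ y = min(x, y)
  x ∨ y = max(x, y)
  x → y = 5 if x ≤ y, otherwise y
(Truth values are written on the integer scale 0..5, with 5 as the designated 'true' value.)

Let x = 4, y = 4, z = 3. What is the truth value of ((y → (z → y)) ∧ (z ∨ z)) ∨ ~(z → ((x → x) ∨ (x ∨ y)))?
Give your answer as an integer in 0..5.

z → y = 3 → 4 = 5
y → (z → y) = 4 → 5 = 5
z ∨ z = 3 ∨ 3 = 3
(y → (z → y)) ∧ (z ∨ z) = 5 ∧ 3 = 3
x → x = 4 → 4 = 5
x ∨ y = 4 ∨ 4 = 4
(x → x) ∨ (x ∨ y) = 5 ∨ 4 = 5
z → ((x → x) ∨ (x ∨ y)) = 3 → 5 = 5
~(z → ((x → x) ∨ (x ∨ y))) = ~5 = 0
((y → (z → y)) ∧ (z ∨ z)) ∨ ~(z → ((x → x) ∨ (x ∨ y))) = 3 ∨ 0 = 3

3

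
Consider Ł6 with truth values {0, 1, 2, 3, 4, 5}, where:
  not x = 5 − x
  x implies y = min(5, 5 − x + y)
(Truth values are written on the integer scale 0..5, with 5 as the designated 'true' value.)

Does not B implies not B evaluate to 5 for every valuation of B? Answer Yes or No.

B = 0 ↦ 5
B = 1 ↦ 5
B = 2 ↦ 5
B = 3 ↦ 5
B = 4 ↦ 5
B = 5 ↦ 5
Every assignment gives a value ≥ 5.

Yes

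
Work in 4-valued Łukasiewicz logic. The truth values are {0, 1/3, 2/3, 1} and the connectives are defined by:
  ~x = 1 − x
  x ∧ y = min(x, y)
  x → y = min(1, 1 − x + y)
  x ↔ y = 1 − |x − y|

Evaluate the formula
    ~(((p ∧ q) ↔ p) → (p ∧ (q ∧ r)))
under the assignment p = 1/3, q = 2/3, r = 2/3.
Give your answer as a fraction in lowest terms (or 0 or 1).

2/3

p ∧ q = 1/3 ∧ 2/3 = 1/3
(p ∧ q) ↔ p = 1/3 ↔ 1/3 = 1
q ∧ r = 2/3 ∧ 2/3 = 2/3
p ∧ (q ∧ r) = 1/3 ∧ 2/3 = 1/3
((p ∧ q) ↔ p) → (p ∧ (q ∧ r)) = 1 → 1/3 = 1/3
~(((p ∧ q) ↔ p) → (p ∧ (q ∧ r))) = ~1/3 = 2/3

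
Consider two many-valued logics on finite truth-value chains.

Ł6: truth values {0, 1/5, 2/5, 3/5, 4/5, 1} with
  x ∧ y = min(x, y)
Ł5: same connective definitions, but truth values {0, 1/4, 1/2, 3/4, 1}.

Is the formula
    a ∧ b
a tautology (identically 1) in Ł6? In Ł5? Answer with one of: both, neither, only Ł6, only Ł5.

In Ł6: at a = 0, b = 0 the value is 0 — not a tautology.
In Ł5: at a = 0, b = 0 the value is 0 — not a tautology.

neither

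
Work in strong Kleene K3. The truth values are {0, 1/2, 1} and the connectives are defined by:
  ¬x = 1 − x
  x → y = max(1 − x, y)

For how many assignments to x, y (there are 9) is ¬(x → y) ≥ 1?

1

x = 0, y = 0 ↦ 0  <
x = 0, y = 1/2 ↦ 0  <
x = 0, y = 1 ↦ 0  <
x = 1/2, y = 0 ↦ 1/2  <
x = 1/2, y = 1/2 ↦ 1/2  <
x = 1/2, y = 1 ↦ 0  <
x = 1, y = 0 ↦ 1  ≥
x = 1, y = 1/2 ↦ 1/2  <
x = 1, y = 1 ↦ 0  <
So 1 of the 9 assignments meets the threshold.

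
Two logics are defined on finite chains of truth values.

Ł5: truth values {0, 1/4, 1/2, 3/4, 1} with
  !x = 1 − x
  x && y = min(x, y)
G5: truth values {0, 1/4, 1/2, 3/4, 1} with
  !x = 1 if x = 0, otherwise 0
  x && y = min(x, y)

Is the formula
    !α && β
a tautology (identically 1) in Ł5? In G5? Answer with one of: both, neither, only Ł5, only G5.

In Ł5: at α = 0, β = 0 the value is 0 — not a tautology.
In G5: at α = 0, β = 0 the value is 0 — not a tautology.

neither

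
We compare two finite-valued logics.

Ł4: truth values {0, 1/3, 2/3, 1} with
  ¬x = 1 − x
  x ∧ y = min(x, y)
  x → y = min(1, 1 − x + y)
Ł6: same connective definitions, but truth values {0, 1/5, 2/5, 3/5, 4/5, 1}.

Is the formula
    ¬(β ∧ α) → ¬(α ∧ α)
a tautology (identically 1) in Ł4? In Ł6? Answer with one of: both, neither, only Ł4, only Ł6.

In Ł4: at α = 1/3, β = 0 the value is 2/3 — not a tautology.
In Ł6: at α = 1/5, β = 0 the value is 4/5 — not a tautology.

neither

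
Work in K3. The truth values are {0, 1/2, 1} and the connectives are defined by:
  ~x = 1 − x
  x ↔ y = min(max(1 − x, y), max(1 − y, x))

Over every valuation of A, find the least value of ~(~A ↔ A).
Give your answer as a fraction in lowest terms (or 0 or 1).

1/2

Take A = 1/2:
~A = ~1/2 = 1/2
~A ↔ A = 1/2 ↔ 1/2 = 1/2
~(~A ↔ A) = ~1/2 = 1/2
No assignment yields a value below 1/2, so this is the minimum.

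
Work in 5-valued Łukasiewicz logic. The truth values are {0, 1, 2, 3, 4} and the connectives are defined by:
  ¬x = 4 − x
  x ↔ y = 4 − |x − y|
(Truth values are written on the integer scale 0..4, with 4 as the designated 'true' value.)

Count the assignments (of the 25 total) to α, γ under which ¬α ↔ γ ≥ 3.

13

value 4: 5 assignments (counts)
value 3: 8 assignments (counts)
value 2: 6 assignments
value 1: 4 assignments
value 0: 2 assignments
So 13 of the 25 assignments meet the threshold.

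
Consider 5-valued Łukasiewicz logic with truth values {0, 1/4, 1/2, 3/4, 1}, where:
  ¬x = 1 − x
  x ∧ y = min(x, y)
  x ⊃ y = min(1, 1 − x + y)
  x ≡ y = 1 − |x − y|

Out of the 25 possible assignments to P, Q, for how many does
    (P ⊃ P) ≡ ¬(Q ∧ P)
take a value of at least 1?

value 1: 9 assignments (counts)
value 3/4: 7 assignments
value 1/2: 5 assignments
value 1/4: 3 assignments
value 0: 1 assignment
So 9 of the 25 assignments meet the threshold.

9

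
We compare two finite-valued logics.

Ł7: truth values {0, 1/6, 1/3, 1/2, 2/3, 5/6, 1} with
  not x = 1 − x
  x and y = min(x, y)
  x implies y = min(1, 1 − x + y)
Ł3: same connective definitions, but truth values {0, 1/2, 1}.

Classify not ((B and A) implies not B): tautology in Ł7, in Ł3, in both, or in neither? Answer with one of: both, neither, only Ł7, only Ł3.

In Ł7: at A = 0, B = 0 the value is 0 — not a tautology.
In Ł3: at A = 0, B = 0 the value is 0 — not a tautology.

neither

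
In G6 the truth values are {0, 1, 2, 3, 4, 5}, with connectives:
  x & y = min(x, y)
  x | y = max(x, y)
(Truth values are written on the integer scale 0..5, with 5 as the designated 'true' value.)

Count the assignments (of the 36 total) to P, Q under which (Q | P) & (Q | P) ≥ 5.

11

value 5: 11 assignments (counts)
value 4: 9 assignments
value 3: 7 assignments
value 2: 5 assignments
value 1: 3 assignments
value 0: 1 assignment
So 11 of the 36 assignments meet the threshold.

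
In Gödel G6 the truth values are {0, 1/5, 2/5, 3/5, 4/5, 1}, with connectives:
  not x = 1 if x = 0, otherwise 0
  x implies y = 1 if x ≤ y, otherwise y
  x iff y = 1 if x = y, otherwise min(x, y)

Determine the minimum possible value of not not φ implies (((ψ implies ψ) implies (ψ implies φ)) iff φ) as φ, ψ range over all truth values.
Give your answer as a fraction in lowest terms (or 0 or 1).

Take φ = 1/5, ψ = 0:
not φ = not 1/5 = 0
not not φ = not 0 = 1
ψ implies ψ = 0 implies 0 = 1
ψ implies φ = 0 implies 1/5 = 1
(ψ implies ψ) implies (ψ implies φ) = 1 implies 1 = 1
((ψ implies ψ) implies (ψ implies φ)) iff φ = 1 iff 1/5 = 1/5
not not φ implies (((ψ implies ψ) implies (ψ implies φ)) iff φ) = 1 implies 1/5 = 1/5
No assignment yields a value below 1/5, so this is the minimum.

1/5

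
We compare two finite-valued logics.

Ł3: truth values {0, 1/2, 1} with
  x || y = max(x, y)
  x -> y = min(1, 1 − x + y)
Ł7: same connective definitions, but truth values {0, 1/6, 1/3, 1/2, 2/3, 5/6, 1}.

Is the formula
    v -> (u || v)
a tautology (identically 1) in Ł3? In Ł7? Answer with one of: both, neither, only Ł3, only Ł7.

In Ł3: every assignment gives 1 — tautology.
In Ł7: every assignment gives 1 — tautology.

both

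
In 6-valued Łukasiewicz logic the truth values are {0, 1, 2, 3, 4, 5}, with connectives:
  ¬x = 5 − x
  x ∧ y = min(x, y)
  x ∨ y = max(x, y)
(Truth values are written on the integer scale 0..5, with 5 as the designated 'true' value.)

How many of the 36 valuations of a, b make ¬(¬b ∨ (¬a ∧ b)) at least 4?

value 5: 1 assignment (counts)
value 4: 3 assignments (counts)
value 3: 5 assignments
value 2: 11 assignments
value 1: 9 assignments
value 0: 7 assignments
So 4 of the 36 assignments meet the threshold.

4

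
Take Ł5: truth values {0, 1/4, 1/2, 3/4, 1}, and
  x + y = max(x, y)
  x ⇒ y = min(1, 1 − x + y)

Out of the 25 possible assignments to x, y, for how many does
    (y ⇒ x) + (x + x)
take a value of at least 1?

value 1: 15 assignments (counts)
value 3/4: 4 assignments
value 1/2: 3 assignments
value 1/4: 2 assignments
value 0: 1 assignment
So 15 of the 25 assignments meet the threshold.

15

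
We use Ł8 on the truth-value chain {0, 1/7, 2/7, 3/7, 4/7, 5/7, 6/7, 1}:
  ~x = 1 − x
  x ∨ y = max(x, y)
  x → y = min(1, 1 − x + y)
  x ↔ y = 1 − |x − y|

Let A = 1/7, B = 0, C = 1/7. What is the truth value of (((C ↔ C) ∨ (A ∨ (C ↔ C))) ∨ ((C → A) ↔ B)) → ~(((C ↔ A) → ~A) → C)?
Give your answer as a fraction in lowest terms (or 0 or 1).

5/7

C ↔ C = 1/7 ↔ 1/7 = 1
C ↔ C = 1/7 ↔ 1/7 = 1
A ∨ (C ↔ C) = 1/7 ∨ 1 = 1
(C ↔ C) ∨ (A ∨ (C ↔ C)) = 1 ∨ 1 = 1
C → A = 1/7 → 1/7 = 1
(C → A) ↔ B = 1 ↔ 0 = 0
((C ↔ C) ∨ (A ∨ (C ↔ C))) ∨ ((C → A) ↔ B) = 1 ∨ 0 = 1
C ↔ A = 1/7 ↔ 1/7 = 1
~A = ~1/7 = 6/7
(C ↔ A) → ~A = 1 → 6/7 = 6/7
((C ↔ A) → ~A) → C = 6/7 → 1/7 = 2/7
~(((C ↔ A) → ~A) → C) = ~2/7 = 5/7
(((C ↔ C) ∨ (A ∨ (C ↔ C))) ∨ ((C → A) ↔ B)) → ~(((C ↔ A) → ~A) → C) = 1 → 5/7 = 5/7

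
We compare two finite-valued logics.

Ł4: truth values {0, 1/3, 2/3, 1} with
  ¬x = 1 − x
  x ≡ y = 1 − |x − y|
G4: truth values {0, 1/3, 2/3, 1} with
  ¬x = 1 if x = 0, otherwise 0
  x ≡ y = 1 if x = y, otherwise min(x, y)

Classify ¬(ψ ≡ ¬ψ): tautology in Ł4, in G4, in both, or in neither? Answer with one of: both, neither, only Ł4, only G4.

In Ł4: at ψ = 1/3 the value is 1/3 — not a tautology.
In G4: every assignment gives 1 — tautology.

only G4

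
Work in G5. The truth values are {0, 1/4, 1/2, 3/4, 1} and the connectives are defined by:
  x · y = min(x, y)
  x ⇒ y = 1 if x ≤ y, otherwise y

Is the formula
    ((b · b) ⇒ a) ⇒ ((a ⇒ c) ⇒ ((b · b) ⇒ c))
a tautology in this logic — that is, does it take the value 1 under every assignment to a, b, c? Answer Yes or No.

Yes

At a = 1/2, b = 1, c = 1, for instance:
b · b = 1 · 1 = 1
(b · b) ⇒ a = 1 ⇒ 1/2 = 1/2
a ⇒ c = 1/2 ⇒ 1 = 1
(b · b) ⇒ c = 1 ⇒ 1 = 1
(a ⇒ c) ⇒ ((b · b) ⇒ c) = 1 ⇒ 1 = 1
((b · b) ⇒ a) ⇒ ((a ⇒ c) ⇒ ((b · b) ⇒ c)) = 1/2 ⇒ 1 = 1
and checking the remaining 124 assignments likewise gives ≥ 1 in every case.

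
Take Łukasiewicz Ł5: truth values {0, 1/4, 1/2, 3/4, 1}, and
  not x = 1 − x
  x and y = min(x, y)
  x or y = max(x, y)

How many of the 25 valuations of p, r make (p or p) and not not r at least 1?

value 1: 1 assignment (counts)
value 3/4: 3 assignments
value 1/2: 5 assignments
value 1/4: 7 assignments
value 0: 9 assignments
So 1 of the 25 assignments meets the threshold.

1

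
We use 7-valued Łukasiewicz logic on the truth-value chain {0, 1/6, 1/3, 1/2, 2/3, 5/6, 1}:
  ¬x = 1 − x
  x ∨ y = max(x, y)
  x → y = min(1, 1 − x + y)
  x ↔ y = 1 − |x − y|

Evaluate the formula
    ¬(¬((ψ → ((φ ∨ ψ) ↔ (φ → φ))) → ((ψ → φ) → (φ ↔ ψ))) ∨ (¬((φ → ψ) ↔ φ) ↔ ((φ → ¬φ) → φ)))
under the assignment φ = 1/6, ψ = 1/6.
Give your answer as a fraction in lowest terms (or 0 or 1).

2/3

φ ∨ ψ = 1/6 ∨ 1/6 = 1/6
φ → φ = 1/6 → 1/6 = 1
(φ ∨ ψ) ↔ (φ → φ) = 1/6 ↔ 1 = 1/6
ψ → ((φ ∨ ψ) ↔ (φ → φ)) = 1/6 → 1/6 = 1
ψ → φ = 1/6 → 1/6 = 1
φ ↔ ψ = 1/6 ↔ 1/6 = 1
(ψ → φ) → (φ ↔ ψ) = 1 → 1 = 1
(ψ → ((φ ∨ ψ) ↔ (φ → φ))) → ((ψ → φ) → (φ ↔ ψ)) = 1 → 1 = 1
¬((ψ → ((φ ∨ ψ) ↔ (φ → φ))) → ((ψ → φ) → (φ ↔ ψ))) = ¬1 = 0
φ → ψ = 1/6 → 1/6 = 1
(φ → ψ) ↔ φ = 1 ↔ 1/6 = 1/6
¬((φ → ψ) ↔ φ) = ¬1/6 = 5/6
¬φ = ¬1/6 = 5/6
φ → ¬φ = 1/6 → 5/6 = 1
(φ → ¬φ) → φ = 1 → 1/6 = 1/6
¬((φ → ψ) ↔ φ) ↔ ((φ → ¬φ) → φ) = 5/6 ↔ 1/6 = 1/3
¬((ψ → ((φ ∨ ψ) ↔ (φ → φ))) → ((ψ → φ) → (φ ↔ ψ))) ∨ (¬((φ → ψ) ↔ φ) ↔ ((φ → ¬φ) → φ)) = 0 ∨ 1/3 = 1/3
¬(¬((ψ → ((φ ∨ ψ) ↔ (φ → φ))) → ((ψ → φ) → (φ ↔ ψ))) ∨ (¬((φ → ψ) ↔ φ) ↔ ((φ → ¬φ) → φ))) = ¬1/3 = 2/3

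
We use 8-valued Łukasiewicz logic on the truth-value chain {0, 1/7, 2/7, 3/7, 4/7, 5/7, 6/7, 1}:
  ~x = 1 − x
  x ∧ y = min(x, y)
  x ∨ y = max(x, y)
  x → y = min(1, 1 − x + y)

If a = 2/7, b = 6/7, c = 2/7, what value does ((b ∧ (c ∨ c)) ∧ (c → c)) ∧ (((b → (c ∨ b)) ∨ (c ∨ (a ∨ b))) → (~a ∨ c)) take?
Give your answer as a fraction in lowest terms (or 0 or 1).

2/7

c ∨ c = 2/7 ∨ 2/7 = 2/7
b ∧ (c ∨ c) = 6/7 ∧ 2/7 = 2/7
c → c = 2/7 → 2/7 = 1
(b ∧ (c ∨ c)) ∧ (c → c) = 2/7 ∧ 1 = 2/7
c ∨ b = 2/7 ∨ 6/7 = 6/7
b → (c ∨ b) = 6/7 → 6/7 = 1
a ∨ b = 2/7 ∨ 6/7 = 6/7
c ∨ (a ∨ b) = 2/7 ∨ 6/7 = 6/7
(b → (c ∨ b)) ∨ (c ∨ (a ∨ b)) = 1 ∨ 6/7 = 1
~a = ~2/7 = 5/7
~a ∨ c = 5/7 ∨ 2/7 = 5/7
((b → (c ∨ b)) ∨ (c ∨ (a ∨ b))) → (~a ∨ c) = 1 → 5/7 = 5/7
((b ∧ (c ∨ c)) ∧ (c → c)) ∧ (((b → (c ∨ b)) ∨ (c ∨ (a ∨ b))) → (~a ∨ c)) = 2/7 ∧ 5/7 = 2/7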